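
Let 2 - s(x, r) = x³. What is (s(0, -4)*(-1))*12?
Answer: -24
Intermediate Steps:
s(x, r) = 2 - x³
(s(0, -4)*(-1))*12 = ((2 - 1*0³)*(-1))*12 = ((2 - 1*0)*(-1))*12 = ((2 + 0)*(-1))*12 = (2*(-1))*12 = -2*12 = -24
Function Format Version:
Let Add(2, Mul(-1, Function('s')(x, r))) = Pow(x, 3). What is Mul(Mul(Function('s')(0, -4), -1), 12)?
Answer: -24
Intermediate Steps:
Function('s')(x, r) = Add(2, Mul(-1, Pow(x, 3)))
Mul(Mul(Function('s')(0, -4), -1), 12) = Mul(Mul(Add(2, Mul(-1, Pow(0, 3))), -1), 12) = Mul(Mul(Add(2, Mul(-1, 0)), -1), 12) = Mul(Mul(Add(2, 0), -1), 12) = Mul(Mul(2, -1), 12) = Mul(-2, 12) = -24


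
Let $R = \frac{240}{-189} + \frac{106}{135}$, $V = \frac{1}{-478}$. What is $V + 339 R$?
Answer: $- \frac{24738727}{150570} \approx -164.3$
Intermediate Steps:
$V = - \frac{1}{478} \approx -0.002092$
$R = - \frac{458}{945}$ ($R = 240 \left(- \frac{1}{189}\right) + 106 \cdot \frac{1}{135} = - \frac{80}{63} + \frac{106}{135} = - \frac{458}{945} \approx -0.48466$)
$V + 339 R = - \frac{1}{478} + 339 \left(- \frac{458}{945}\right) = - \frac{1}{478} - \frac{51754}{315} = - \frac{24738727}{150570}$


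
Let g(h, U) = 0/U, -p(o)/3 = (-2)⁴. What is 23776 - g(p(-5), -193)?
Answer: 23776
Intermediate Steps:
p(o) = -48 (p(o) = -3*(-2)⁴ = -3*16 = -48)
g(h, U) = 0
23776 - g(p(-5), -193) = 23776 - 1*0 = 23776 + 0 = 23776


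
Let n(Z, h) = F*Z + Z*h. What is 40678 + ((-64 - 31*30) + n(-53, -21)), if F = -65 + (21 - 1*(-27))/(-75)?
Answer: 1106898/25 ≈ 44276.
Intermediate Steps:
F = -1641/25 (F = -65 + (21 + 27)*(-1/75) = -65 + 48*(-1/75) = -65 - 16/25 = -1641/25 ≈ -65.640)
n(Z, h) = -1641*Z/25 + Z*h
40678 + ((-64 - 31*30) + n(-53, -21)) = 40678 + ((-64 - 31*30) + (1/25)*(-53)*(-1641 + 25*(-21))) = 40678 + ((-64 - 930) + (1/25)*(-53)*(-1641 - 525)) = 40678 + (-994 + (1/25)*(-53)*(-2166)) = 40678 + (-994 + 114798/25) = 40678 + 89948/25 = 1106898/25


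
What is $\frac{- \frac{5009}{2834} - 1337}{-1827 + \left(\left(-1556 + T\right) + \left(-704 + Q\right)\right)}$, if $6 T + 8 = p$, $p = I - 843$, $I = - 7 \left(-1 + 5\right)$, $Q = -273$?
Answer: $\frac{3794067}{12771421} \approx 0.29707$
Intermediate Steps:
$I = -28$ ($I = \left(-7\right) 4 = -28$)
$p = -871$ ($p = -28 - 843 = -871$)
$T = - \frac{293}{2}$ ($T = - \frac{4}{3} + \frac{1}{6} \left(-871\right) = - \frac{4}{3} - \frac{871}{6} = - \frac{293}{2} \approx -146.5$)
$\frac{- \frac{5009}{2834} - 1337}{-1827 + \left(\left(-1556 + T\right) + \left(-704 + Q\right)\right)} = \frac{- \frac{5009}{2834} - 1337}{-1827 - \frac{5359}{2}} = - \frac{3794067}{2834 \left(- \frac{9013}{2}\right)} = \left(- \frac{3794067}{2834}\right) \left(- \frac{2}{9013}\right) = \frac{3794067}{12771421}$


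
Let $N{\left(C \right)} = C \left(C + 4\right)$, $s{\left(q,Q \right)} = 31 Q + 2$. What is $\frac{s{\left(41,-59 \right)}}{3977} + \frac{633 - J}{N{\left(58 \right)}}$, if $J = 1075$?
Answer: $- \frac{4163863}{7150646} \approx -0.58231$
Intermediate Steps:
$s{\left(q,Q \right)} = 2 + 31 Q$
$N{\left(C \right)} = C \left(4 + C\right)$
$\frac{s{\left(41,-59 \right)}}{3977} + \frac{633 - J}{N{\left(58 \right)}} = \frac{2 + 31 \left(-59\right)}{3977} + \frac{633 - 1075}{58 \left(4 + 58\right)} = \left(2 - 1829\right) \frac{1}{3977} + \frac{633 - 1075}{58 \cdot 62} = \left(-1827\right) \frac{1}{3977} - \frac{442}{3596} = - \frac{1827}{3977} - \frac{221}{1798} = - \frac{4163863}{7150646}$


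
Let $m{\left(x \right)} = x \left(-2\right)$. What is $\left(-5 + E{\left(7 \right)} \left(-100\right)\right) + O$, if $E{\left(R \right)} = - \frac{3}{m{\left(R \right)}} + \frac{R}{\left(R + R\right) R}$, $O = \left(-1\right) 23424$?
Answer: $- \frac{164203}{7} \approx -23458.0$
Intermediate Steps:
$O = -23424$
$m{\left(x \right)} = - 2 x$
$E{\left(R \right)} = \frac{2}{R}$ ($E{\left(R \right)} = - \frac{3}{\left(-2\right) R} + \frac{R}{\left(R + R\right) R} = - 3 \left(- \frac{1}{2 R}\right) + \frac{R}{2 R R} = \frac{3}{2 R} + \frac{R}{2 R^{2}} = \frac{3}{2 R} + R \frac{1}{2 R^{2}} = \frac{3}{2 R} + \frac{1}{2 R} = \frac{2}{R}$)
$\left(-5 + E{\left(7 \right)} \left(-100\right)\right) + O = \left(-5 + \frac{2}{7} \left(-100\right)\right) - 23424 = \left(-5 - \frac{200}{7}\right) - 23424 = - \frac{235}{7} - 23424 = - \frac{164203}{7}$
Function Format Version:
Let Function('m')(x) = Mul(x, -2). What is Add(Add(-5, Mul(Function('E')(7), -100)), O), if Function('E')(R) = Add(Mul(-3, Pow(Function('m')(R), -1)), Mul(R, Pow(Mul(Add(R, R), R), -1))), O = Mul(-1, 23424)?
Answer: Rational(-164203, 7) ≈ -23458.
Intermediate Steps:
O = -23424
Function('m')(x) = Mul(-2, x)
Function('E')(R) = Mul(2, Pow(R, -1)) (Function('E')(R) = Add(Mul(-3, Pow(Mul(-2, R), -1)), Mul(R, Pow(Mul(Add(R, R), R), -1))) = Add(Mul(-3, Mul(Rational(-1, 2), Pow(R, -1))), Mul(R, Pow(Mul(Mul(2, R), R), -1))) = Add(Mul(Rational(3, 2), Pow(R, -1)), Mul(R, Pow(Mul(2, Pow(R, 2)), -1))) = Add(Mul(Rational(3, 2), Pow(R, -1)), Mul(R, Mul(Rational(1, 2), Pow(R, -2)))) = Add(Mul(Rational(3, 2), Pow(R, -1)), Mul(Rational(1, 2), Pow(R, -1))) = Mul(2, Pow(R, -1)))
Add(Add(-5, Mul(Function('E')(7), -100)), O) = Add(Add(-5, Mul(Mul(2, Pow(7, -1)), -100)), -23424) = Add(Add(-5, Mul(Mul(2, Rational(1, 7)), -100)), -23424) = Add(Add(-5, Mul(Rational(2, 7), -100)), -23424) = Add(Add(-5, Rational(-200, 7)), -23424) = Add(Rational(-235, 7), -23424) = Rational(-164203, 7)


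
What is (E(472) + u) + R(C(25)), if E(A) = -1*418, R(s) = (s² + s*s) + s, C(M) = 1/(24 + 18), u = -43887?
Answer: -19538494/441 ≈ -44305.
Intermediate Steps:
C(M) = 1/42
R(s) = s + 2*s² (R(s) = (s² + s²) + s = 2*s² + s = s + 2*s²)
E(A) = -418
(E(472) + u) + R(C(25)) = (-418 - 43887) + (1 + 2*(1/42))/42 = -44305 + (1 + 1/21)/42 = -44305 + (1/42)*(22/21) = -44305 + 11/441 = -19538494/441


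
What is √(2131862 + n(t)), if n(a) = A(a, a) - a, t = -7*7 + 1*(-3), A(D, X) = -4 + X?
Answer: √2131858 ≈ 1460.1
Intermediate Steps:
t = -52 (t = -49 - 3 = -52)
n(a) = -4 (n(a) = (-4 + a) - a = -4)
√(2131862 + n(t)) = √(2131862 - 4) = √2131858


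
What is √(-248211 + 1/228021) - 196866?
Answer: -196866 + I*√44655285819270/13413 ≈ -1.9687e+5 + 498.21*I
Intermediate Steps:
√(-248211 + 1/228021) - 196866 = √(-56597320430/228021) - 196866 = I*√44655285819270/13413 - 196866 = -196866 + I*√44655285819270/13413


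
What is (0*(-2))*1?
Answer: 0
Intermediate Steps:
(0*(-2))*1 = 0*1 = 0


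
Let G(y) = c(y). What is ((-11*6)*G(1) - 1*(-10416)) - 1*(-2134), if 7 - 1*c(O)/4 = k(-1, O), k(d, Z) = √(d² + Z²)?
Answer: 10702 + 264*√2 ≈ 11075.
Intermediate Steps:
k(d, Z) = √(Z² + d²)
c(O) = 28 - 4*√(1 + O²) (c(O) = 28 - 4*√(O² + (-1)²) = 28 - 4*√(O² + 1) = 28 - 4*√(1 + O²))
G(y) = 28 - 4*√(1 + y²)
((-11*6)*G(1) - 1*(-10416)) - 1*(-2134) = ((-11*6)*(28 - 4*√(1 + 1²)) - 1*(-10416)) - 1*(-2134) = (-66*(28 - 4*√(1 + 1)) + 10416) + 2134 = (-66*(28 - 4*√2) + 10416) + 2134 = ((-1848 + 264*√2) + 10416) + 2134 = (8568 + 264*√2) + 2134 = 10702 + 264*√2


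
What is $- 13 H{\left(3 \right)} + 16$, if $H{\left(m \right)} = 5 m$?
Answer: $-179$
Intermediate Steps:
$- 13 H{\left(3 \right)} + 16 = - 13 \cdot 5 \cdot 3 + 16 = \left(-13\right) 15 + 16 = -195 + 16 = -179$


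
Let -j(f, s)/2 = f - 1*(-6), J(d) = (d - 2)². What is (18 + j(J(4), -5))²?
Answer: 4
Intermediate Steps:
J(d) = (-2 + d)²
j(f, s) = -12 - 2*f (j(f, s) = -2*(f - 1*(-6)) = -2*(f + 6) = -2*(6 + f) = -12 - 2*f)
(18 + j(J(4), -5))² = (18 + (-12 - 2*(-2 + 4)²))² = (18 + (-12 - 2*2²))² = (18 + (-12 - 2*4))² = (18 + (-12 - 8))² = (18 - 20)² = (-2)² = 4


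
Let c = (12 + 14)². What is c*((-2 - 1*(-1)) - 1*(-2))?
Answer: 676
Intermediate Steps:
c = 676 (c = 26² = 676)
c*((-2 - 1*(-1)) - 1*(-2)) = 676*((-2 - 1*(-1)) - 1*(-2)) = 676*((-2 + 1) + 2) = 676*(-1 + 2) = 676*1 = 676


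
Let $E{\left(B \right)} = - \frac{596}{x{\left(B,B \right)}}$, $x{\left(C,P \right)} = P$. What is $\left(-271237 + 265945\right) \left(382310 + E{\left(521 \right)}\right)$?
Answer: $- \frac{1054075980888}{521} \approx -2.0232 \cdot 10^{9}$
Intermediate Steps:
$E{\left(B \right)} = - \frac{596}{B}$
$\left(-271237 + 265945\right) \left(382310 + E{\left(521 \right)}\right) = \left(-271237 + 265945\right) \left(382310 - \frac{596}{521}\right) = - 5292 \left(382310 - \frac{596}{521}\right) = \left(-5292\right) \frac{199182914}{521} = - \frac{1054075980888}{521}$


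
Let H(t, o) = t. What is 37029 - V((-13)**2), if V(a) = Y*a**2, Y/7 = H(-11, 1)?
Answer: 2236226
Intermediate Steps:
Y = -77 (Y = 7*(-11) = -77)
V(a) = -77*a**2
37029 - V((-13)**2) = 37029 - (-77)*((-13)**2)**2 = 37029 - (-77)*169**2 = 37029 - (-77)*28561 = 37029 - 1*(-2199197) = 37029 + 2199197 = 2236226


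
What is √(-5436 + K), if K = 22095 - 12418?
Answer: √4241 ≈ 65.123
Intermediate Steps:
K = 9677
√(-5436 + K) = √(-5436 + 9677) = √4241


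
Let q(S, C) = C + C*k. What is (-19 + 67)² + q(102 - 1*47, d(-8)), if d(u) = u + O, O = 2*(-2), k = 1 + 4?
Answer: 2232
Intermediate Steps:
k = 5
O = -4
d(u) = -4 + u (d(u) = u - 4 = -4 + u)
q(S, C) = 6*C (q(S, C) = C + C*5 = C + 5*C = 6*C)
(-19 + 67)² + q(102 - 1*47, d(-8)) = (-19 + 67)² + 6*(-4 - 8) = 48² + 6*(-12) = 2304 - 72 = 2232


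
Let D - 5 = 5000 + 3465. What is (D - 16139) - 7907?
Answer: -15576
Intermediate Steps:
D = 8470 (D = 5 + (5000 + 3465) = 5 + 8465 = 8470)
(D - 16139) - 7907 = (8470 - 16139) - 7907 = -7669 - 7907 = -15576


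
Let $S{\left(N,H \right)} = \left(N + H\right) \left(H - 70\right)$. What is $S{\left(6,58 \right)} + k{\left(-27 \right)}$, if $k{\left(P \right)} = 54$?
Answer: $-714$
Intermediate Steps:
$S{\left(N,H \right)} = \left(-70 + H\right) \left(H + N\right)$ ($S{\left(N,H \right)} = \left(H + N\right) \left(-70 + H\right) = \left(-70 + H\right) \left(H + N\right)$)
$S{\left(6,58 \right)} + k{\left(-27 \right)} = \left(58^{2} - 4060 - 420 + 58 \cdot 6\right) + 54 = \left(3364 - 4060 - 420 + 348\right) + 54 = -768 + 54 = -714$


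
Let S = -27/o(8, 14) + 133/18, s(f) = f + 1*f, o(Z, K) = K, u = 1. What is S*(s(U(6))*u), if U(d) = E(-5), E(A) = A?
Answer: -3440/63 ≈ -54.603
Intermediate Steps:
U(d) = -5
s(f) = 2*f (s(f) = f + f = 2*f)
S = 344/63 (S = -27/14 + 133/18 = 344/63 ≈ 5.4603)
S*(s(U(6))*u) = 344*((2*(-5))*1)/63 = 344*(-10*1)/63 = (344/63)*(-10) = -3440/63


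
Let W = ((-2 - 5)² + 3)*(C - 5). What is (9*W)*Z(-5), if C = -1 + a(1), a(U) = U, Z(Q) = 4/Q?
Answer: 1872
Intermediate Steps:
C = 0 (C = -1 + 1 = 0)
W = -260 (W = ((-2 - 5)² + 3)*(0 - 5) = ((-7)² + 3)*(-5) = (49 + 3)*(-5) = 52*(-5) = -260)
(9*W)*Z(-5) = (9*(-260))*(4/(-5)) = -9360*(-1)/5 = -2340*(-⅘) = 1872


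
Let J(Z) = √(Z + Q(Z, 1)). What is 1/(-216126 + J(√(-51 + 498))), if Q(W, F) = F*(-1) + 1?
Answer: -1/(216126 - 447^(¼)) ≈ -4.6270e-6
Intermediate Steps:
Q(W, F) = 1 - F (Q(W, F) = -F + 1 = 1 - F)
J(Z) = √Z (J(Z) = √(Z + (1 - 1*1)) = √(Z + (1 - 1)) = √(Z + 0) = √Z)
1/(-216126 + J(√(-51 + 498))) = 1/(-216126 + √(√(-51 + 498))) = 1/(-216126 + √(√447)) = 1/(-216126 + 447^(¼))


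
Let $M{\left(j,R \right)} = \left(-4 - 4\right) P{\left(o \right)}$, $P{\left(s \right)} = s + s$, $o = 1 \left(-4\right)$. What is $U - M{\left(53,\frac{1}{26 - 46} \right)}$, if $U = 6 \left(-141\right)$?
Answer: $-910$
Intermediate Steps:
$o = -4$
$P{\left(s \right)} = 2 s$
$U = -846$
$M{\left(j,R \right)} = 64$ ($M{\left(j,R \right)} = \left(-4 - 4\right) 2 \left(-4\right) = \left(-8\right) \left(-8\right) = 64$)
$U - M{\left(53,\frac{1}{26 - 46} \right)} = -846 - 64 = -910$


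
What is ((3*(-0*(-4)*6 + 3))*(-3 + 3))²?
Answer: 0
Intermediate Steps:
((3*(-0*(-4)*6 + 3))*(-3 + 3))² = ((3*(-0*6 + 3))*0)² = ((3*(-1*0 + 3))*0)² = ((3*(0 + 3))*0)² = ((3*3)*0)² = (9*0)² = 0² = 0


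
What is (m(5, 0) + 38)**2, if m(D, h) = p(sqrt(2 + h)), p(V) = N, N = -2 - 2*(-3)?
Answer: 1764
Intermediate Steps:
N = 4 (N = -2 + 6 = 4)
p(V) = 4
m(D, h) = 4
(m(5, 0) + 38)**2 = (4 + 38)**2 = 42**2 = 1764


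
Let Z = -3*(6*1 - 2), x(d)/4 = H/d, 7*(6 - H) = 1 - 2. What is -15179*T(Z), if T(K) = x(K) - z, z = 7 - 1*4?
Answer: 1608974/21 ≈ 76618.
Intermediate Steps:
H = 43/7 (H = 6 - (1 - 2)/7 = 6 - ⅐*(-1) = 6 + ⅐ = 43/7 ≈ 6.1429)
x(d) = 172/(7*d) (x(d) = 4*(43/(7*d)) = 172/(7*d))
z = 3 (z = 7 - 4 = 3)
Z = -12 (Z = -3*(6 - 2) = -3*4 = -12)
T(K) = -3 + 172/(7*K) (T(K) = 172/(7*K) - 1*3 = 172/(7*K) - 3 = -3 + 172/(7*K))
-15179*T(Z) = -15179*(-3 + (172/7)/(-12)) = -15179*(-3 + (172/7)*(-1/12)) = -15179*(-3 - 43/21) = -15179*(-106/21) = 1608974/21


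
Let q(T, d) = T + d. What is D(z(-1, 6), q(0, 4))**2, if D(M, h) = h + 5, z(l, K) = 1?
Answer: 81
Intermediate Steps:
D(M, h) = 5 + h
D(z(-1, 6), q(0, 4))**2 = (5 + (0 + 4))**2 = (5 + 4)**2 = 9**2 = 81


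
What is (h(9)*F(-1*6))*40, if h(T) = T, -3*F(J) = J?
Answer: 720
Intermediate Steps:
F(J) = -J/3
(h(9)*F(-1*6))*40 = (9*(-(-1)*6/3))*40 = (9*(-⅓*(-6)))*40 = (9*2)*40 = 18*40 = 720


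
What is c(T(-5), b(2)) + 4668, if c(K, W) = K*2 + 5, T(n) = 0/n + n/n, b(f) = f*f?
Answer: 4675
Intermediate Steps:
b(f) = f²
T(n) = 1 (T(n) = 0 + 1 = 1)
c(K, W) = 5 + 2*K (c(K, W) = 2*K + 5 = 5 + 2*K)
c(T(-5), b(2)) + 4668 = (5 + 2*1) + 4668 = (5 + 2) + 4668 = 7 + 4668 = 4675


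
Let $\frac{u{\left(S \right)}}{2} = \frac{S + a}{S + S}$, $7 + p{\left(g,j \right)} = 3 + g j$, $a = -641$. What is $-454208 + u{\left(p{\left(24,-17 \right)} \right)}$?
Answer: $- \frac{187132643}{412} \approx -4.5421 \cdot 10^{5}$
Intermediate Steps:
$p{\left(g,j \right)} = -4 + g j$ ($p{\left(g,j \right)} = -7 + \left(3 + g j\right) = -4 + g j$)
$u{\left(S \right)} = \frac{-641 + S}{S}$ ($u{\left(S \right)} = 2 \frac{S - 641}{S + S} = 2 \frac{-641 + S}{2 S} = \frac{-641 + S}{S}$)
$-454208 + u{\left(p{\left(24,-17 \right)} \right)} = -454208 + \frac{-641 + \left(-4 + 24 \left(-17\right)\right)}{-4 + 24 \left(-17\right)} = -454208 + \frac{-641 - 412}{-4 - 408} = -454208 + \frac{-641 - 412}{-412} = -454208 - - \frac{1053}{412} = -454208 + \frac{1053}{412} = - \frac{187132643}{412}$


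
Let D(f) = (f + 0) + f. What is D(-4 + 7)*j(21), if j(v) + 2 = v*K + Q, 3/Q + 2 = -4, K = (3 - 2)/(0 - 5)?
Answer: -201/5 ≈ -40.200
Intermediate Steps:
K = -1/5 (K = 1/(-5) = 1*(-1/5) = -1/5 ≈ -0.20000)
Q = -1/2 (Q = 3/(-2 - 4) = 3/(-6) = 3*(-1/6) = -1/2 ≈ -0.50000)
D(f) = 2*f (D(f) = f + f = 2*f)
j(v) = -5/2 - v/5 (j(v) = -2 + (v*(-1/5) - 1/2) = -2 + (-v/5 - 1/2) = -2 + (-1/2 - v/5) = -5/2 - v/5)
D(-4 + 7)*j(21) = (2*(-4 + 7))*(-5/2 - 1/5*21) = (2*3)*(-5/2 - 21/5) = 6*(-67/10) = -201/5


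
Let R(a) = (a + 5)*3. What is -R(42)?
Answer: -141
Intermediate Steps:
R(a) = 15 + 3*a (R(a) = (5 + a)*3 = 15 + 3*a)
-R(42) = -(15 + 3*42) = -(15 + 126) = -1*141 = -141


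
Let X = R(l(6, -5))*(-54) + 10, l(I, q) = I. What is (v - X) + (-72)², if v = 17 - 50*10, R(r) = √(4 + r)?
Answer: 4691 + 54*√10 ≈ 4861.8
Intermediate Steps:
v = -483 (v = 17 - 500 = -483)
X = 10 - 54*√10 (X = √(4 + 6)*(-54) + 10 = √10*(-54) + 10 = -54*√10 + 10 = 10 - 54*√10 ≈ -160.76)
(v - X) + (-72)² = (-483 - (10 - 54*√10)) + (-72)² = (-483 + (-10 + 54*√10)) + 5184 = (-493 + 54*√10) + 5184 = 4691 + 54*√10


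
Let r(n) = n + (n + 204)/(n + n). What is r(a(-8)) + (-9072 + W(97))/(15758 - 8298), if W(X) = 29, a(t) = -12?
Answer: -158243/7460 ≈ -21.212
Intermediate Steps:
r(n) = n + (204 + n)/(2*n) (r(n) = n + (204 + n)/((2*n)) = n + (204 + n)*(1/(2*n)) = n + (204 + n)/(2*n))
r(a(-8)) + (-9072 + W(97))/(15758 - 8298) = (½ - 12 + 102/(-12)) + (-9072 + 29)/(15758 - 8298) = (½ - 12 + 102*(-1/12)) - 9043/7460 = (½ - 12 - 17/2) - 9043*1/7460 = -20 - 9043/7460 = -158243/7460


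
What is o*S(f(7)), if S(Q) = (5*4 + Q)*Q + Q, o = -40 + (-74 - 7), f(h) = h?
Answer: -23716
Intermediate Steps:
o = -121 (o = -40 - 81 = -121)
S(Q) = Q + Q*(20 + Q) (S(Q) = (20 + Q)*Q + Q = Q*(20 + Q) + Q = Q + Q*(20 + Q))
o*S(f(7)) = -847*(21 + 7) = -847*28 = -121*196 = -23716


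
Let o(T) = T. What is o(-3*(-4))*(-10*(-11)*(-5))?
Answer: -6600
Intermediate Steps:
o(-3*(-4))*(-10*(-11)*(-5)) = (-3*(-4))*(-10*(-11)*(-5)) = 12*(110*(-5)) = 12*(-550) = -6600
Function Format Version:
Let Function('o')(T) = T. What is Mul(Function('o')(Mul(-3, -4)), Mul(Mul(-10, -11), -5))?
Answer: -6600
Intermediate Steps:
Mul(Function('o')(Mul(-3, -4)), Mul(Mul(-10, -11), -5)) = Mul(Mul(-3, -4), Mul(Mul(-10, -11), -5)) = Mul(12, Mul(110, -5)) = Mul(12, -550) = -6600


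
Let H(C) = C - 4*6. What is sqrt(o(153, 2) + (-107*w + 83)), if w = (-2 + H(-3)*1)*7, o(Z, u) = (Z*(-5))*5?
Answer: sqrt(17979) ≈ 134.09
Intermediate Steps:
H(C) = -24 + C (H(C) = C - 24 = -24 + C)
o(Z, u) = -25*Z (o(Z, u) = -5*Z*5 = -25*Z)
w = -203 (w = (-2 + (-24 - 3)*1)*7 = (-2 - 27*1)*7 = (-2 - 27)*7 = -29*7 = -203)
sqrt(o(153, 2) + (-107*w + 83)) = sqrt(-25*153 + (-107*(-203) + 83)) = sqrt(-3825 + (21721 + 83)) = sqrt(-3825 + 21804) = sqrt(17979)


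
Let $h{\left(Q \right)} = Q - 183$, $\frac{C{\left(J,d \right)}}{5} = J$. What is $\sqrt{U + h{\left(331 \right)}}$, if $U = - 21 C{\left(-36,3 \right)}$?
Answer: $2 \sqrt{982} \approx 62.674$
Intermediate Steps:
$C{\left(J,d \right)} = 5 J$
$h{\left(Q \right)} = -183 + Q$
$U = 3780$ ($U = - 21 \cdot 5 \left(-36\right) = \left(-21\right) \left(-180\right) = 3780$)
$\sqrt{U + h{\left(331 \right)}} = \sqrt{3780 + \left(-183 + 331\right)} = \sqrt{3780 + 148} = \sqrt{3928} = 2 \sqrt{982}$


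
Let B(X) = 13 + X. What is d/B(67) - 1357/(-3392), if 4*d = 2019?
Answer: 1778/265 ≈ 6.7094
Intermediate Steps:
d = 2019/4 (d = (1/4)*2019 = 2019/4 ≈ 504.75)
d/B(67) - 1357/(-3392) = 2019/(4*(13 + 67)) - 1357/(-3392) = (2019/4)/80 - 1357*(-1/3392) = (2019/4)*(1/80) + 1357/3392 = 2019/320 + 1357/3392 = 1778/265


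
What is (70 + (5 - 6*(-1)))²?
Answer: 6561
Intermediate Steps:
(70 + (5 - 6*(-1)))² = (70 + (5 + 6))² = (70 + 11)² = 81² = 6561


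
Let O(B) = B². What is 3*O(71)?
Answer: 15123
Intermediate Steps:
3*O(71) = 3*71² = 3*5041 = 15123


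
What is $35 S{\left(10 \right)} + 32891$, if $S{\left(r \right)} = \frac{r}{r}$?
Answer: $32926$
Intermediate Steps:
$S{\left(r \right)} = 1$
$35 S{\left(10 \right)} + 32891 = 35 \cdot 1 + 32891 = 35 + 32891 = 32926$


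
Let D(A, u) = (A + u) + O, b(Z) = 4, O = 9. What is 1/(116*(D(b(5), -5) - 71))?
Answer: -1/7308 ≈ -0.00013684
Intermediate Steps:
D(A, u) = 9 + A + u (D(A, u) = (A + u) + 9 = 9 + A + u)
1/(116*(D(b(5), -5) - 71)) = 1/(116*((9 + 4 - 5) - 71)) = 1/(116*(8 - 71)) = 1/(116*(-63)) = 1/(-7308) = -1/7308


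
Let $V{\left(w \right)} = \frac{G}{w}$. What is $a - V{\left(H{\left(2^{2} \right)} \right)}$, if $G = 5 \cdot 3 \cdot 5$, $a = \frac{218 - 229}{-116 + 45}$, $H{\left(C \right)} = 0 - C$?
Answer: $\frac{5369}{284} \approx 18.905$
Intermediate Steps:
$H{\left(C \right)} = - C$
$a = \frac{11}{71}$ ($a = - \frac{11}{-71} = \left(-11\right) \left(- \frac{1}{71}\right) = \frac{11}{71} \approx 0.15493$)
$G = 75$ ($G = 15 \cdot 5 = 75$)
$V{\left(w \right)} = \frac{75}{w}$
$a - V{\left(H{\left(2^{2} \right)} \right)} = \frac{11}{71} - \frac{75}{\left(-1\right) 2^{2}} = \frac{11}{71} - \frac{75}{\left(-1\right) 4} = \frac{11}{71} - \frac{75}{-4} = \frac{11}{71} - 75 \left(- \frac{1}{4}\right) = \frac{11}{71} - - \frac{75}{4} = \frac{11}{71} + \frac{75}{4} = \frac{5369}{284}$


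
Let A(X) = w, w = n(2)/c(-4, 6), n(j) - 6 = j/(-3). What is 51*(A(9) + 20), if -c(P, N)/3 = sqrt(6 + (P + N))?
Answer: 1020 - 68*sqrt(2)/3 ≈ 987.94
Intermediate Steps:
c(P, N) = -3*sqrt(6 + N + P) (c(P, N) = -3*sqrt(6 + (P + N)) = -3*sqrt(6 + (N + P)) = -3*sqrt(6 + N + P))
n(j) = 6 - j/3 (n(j) = 6 + j/(-3) = 6 + j*(-1/3) = 6 - j/3)
w = -4*sqrt(2)/9 (w = (6 - 1/3*2)/((-3*sqrt(6 + 6 - 4))) = (6 - 2/3)/((-6*sqrt(2))) = 16/(3*((-6*sqrt(2)))) = 16*(-sqrt(2)/12)/3 = -4*sqrt(2)/9 ≈ -0.62854)
A(X) = -4*sqrt(2)/9
51*(A(9) + 20) = 51*(-4*sqrt(2)/9 + 20) = 51*(20 - 4*sqrt(2)/9) = 1020 - 68*sqrt(2)/3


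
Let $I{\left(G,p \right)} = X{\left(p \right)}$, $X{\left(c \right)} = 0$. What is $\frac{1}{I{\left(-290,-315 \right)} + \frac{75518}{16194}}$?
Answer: $\frac{8097}{37759} \approx 0.21444$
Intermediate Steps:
$I{\left(G,p \right)} = 0$
$\frac{1}{I{\left(-290,-315 \right)} + \frac{75518}{16194}} = \frac{1}{0 + \frac{75518}{16194}} = \frac{1}{0 + 75518 \cdot \frac{1}{16194}} = \frac{1}{0 + \frac{37759}{8097}} = \frac{1}{\frac{37759}{8097}} = \frac{8097}{37759}$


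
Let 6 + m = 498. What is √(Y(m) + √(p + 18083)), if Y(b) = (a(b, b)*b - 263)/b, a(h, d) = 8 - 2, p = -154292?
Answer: √(330747 + 60516*I*√136209)/246 ≈ 13.685 + 13.484*I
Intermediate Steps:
a(h, d) = 6
m = 492 (m = -6 + 498 = 492)
Y(b) = (-263 + 6*b)/b (Y(b) = (6*b - 263)/b = (-263 + 6*b)/b)
√(Y(m) + √(p + 18083)) = √((6 - 263/492) + √(-154292 + 18083)) = √((6 - 263*1/492) + √(-136209)) = √((6 - 263/492) + I*√136209) = √(2689/492 + I*√136209)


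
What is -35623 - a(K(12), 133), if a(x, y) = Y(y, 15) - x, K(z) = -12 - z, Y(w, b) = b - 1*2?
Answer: -35660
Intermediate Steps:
Y(w, b) = -2 + b (Y(w, b) = b - 2 = -2 + b)
a(x, y) = 13 - x (a(x, y) = (-2 + 15) - x = 13 - x)
-35623 - a(K(12), 133) = -35623 - (13 - (-12 - 1*12)) = -35623 - (13 - (-12 - 12)) = -35623 - (13 - 1*(-24)) = -35623 - (13 + 24) = -35623 - 1*37 = -35623 - 37 = -35660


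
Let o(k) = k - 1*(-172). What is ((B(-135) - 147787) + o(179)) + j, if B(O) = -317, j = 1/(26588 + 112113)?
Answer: -20493488852/138701 ≈ -1.4775e+5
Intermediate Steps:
j = 1/138701 ≈ 7.2098e-6
o(k) = 172 + k (o(k) = k + 172 = 172 + k)
((B(-135) - 147787) + o(179)) + j = ((-317 - 147787) + (172 + 179)) + 1/138701 = (-148104 + 351) + 1/138701 = -147753 + 1/138701 = -20493488852/138701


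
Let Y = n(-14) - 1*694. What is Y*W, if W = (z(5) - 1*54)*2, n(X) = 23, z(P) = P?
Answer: 65758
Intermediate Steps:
Y = -671 (Y = 23 - 1*694 = 23 - 694 = -671)
W = -98 (W = (5 - 1*54)*2 = (5 - 54)*2 = -49*2 = -98)
Y*W = -671*(-98) = 65758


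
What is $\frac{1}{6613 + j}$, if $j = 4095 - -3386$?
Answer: $\frac{1}{14094} \approx 7.0952 \cdot 10^{-5}$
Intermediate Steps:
$j = 7481$ ($j = 4095 + 3386 = 7481$)
$\frac{1}{6613 + j} = \frac{1}{6613 + 7481} = \frac{1}{14094}$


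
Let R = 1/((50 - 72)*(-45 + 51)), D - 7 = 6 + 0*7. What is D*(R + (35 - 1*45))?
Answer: -17173/132 ≈ -130.10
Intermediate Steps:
D = 13 (D = 7 + (6 + 0*7) = 7 + (6 + 0) = 7 + 6 = 13)
R = -1/132 (R = 1/(-22*6) = 1/(-132) = -1/132 ≈ -0.0075758)
D*(R + (35 - 1*45)) = 13*(-1/132 + (35 - 1*45)) = 13*(-1/132 + (35 - 45)) = 13*(-1/132 - 10) = 13*(-1321/132) = -17173/132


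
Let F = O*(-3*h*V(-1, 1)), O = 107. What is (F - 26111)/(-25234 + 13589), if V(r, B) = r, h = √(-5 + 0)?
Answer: 26111/11645 - 321*I*√5/11645 ≈ 2.2422 - 0.061638*I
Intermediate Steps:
h = I*√5 (h = √(-5) = I*√5 ≈ 2.2361*I)
F = 321*I*√5 (F = 107*(-3*(I*√5)*(-1)) = 107*(-3*I*√5*(-1)) = 107*(-(-3)*I*√5) = 107*(3*I*√5) = 321*I*√5 ≈ 717.78*I)
(F - 26111)/(-25234 + 13589) = (321*I*√5 - 26111)/(-25234 + 13589) = (-26111 + 321*I*√5)/(-11645) = (-26111 + 321*I*√5)*(-1/11645) = 26111/11645 - 321*I*√5/11645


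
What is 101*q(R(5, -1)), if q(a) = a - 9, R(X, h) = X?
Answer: -404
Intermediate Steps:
q(a) = -9 + a
101*q(R(5, -1)) = 101*(-9 + 5) = 101*(-4) = -404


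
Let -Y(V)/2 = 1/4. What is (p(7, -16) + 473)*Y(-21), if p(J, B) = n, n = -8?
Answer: -465/2 ≈ -232.50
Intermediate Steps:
Y(V) = -½ (Y(V) = -2/4 = -2*¼ = -½)
p(J, B) = -8
(p(7, -16) + 473)*Y(-21) = (-8 + 473)*(-½) = 465*(-½) = -465/2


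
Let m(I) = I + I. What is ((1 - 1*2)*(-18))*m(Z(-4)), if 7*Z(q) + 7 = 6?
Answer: -36/7 ≈ -5.1429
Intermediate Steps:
Z(q) = -1/7 (Z(q) = -1 + (1/7)*6 = -1 + 6/7 = -1/7)
m(I) = 2*I
((1 - 1*2)*(-18))*m(Z(-4)) = ((1 - 1*2)*(-18))*(2*(-1/7)) = ((1 - 2)*(-18))*(-2/7) = -1*(-18)*(-2/7) = 18*(-2/7) = -36/7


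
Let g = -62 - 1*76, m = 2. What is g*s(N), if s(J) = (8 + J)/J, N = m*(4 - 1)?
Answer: -322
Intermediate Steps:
g = -138 (g = -62 - 76 = -138)
N = 6 (N = 2*(4 - 1) = 2*3 = 6)
s(J) = (8 + J)/J
g*s(N) = -138*(8 + 6)/6 = -23*14 = -138*7/3 = -322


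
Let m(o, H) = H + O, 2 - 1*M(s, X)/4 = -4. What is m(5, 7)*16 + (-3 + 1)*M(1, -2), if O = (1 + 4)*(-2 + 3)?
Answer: 144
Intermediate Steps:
O = 5 (O = 5*1 = 5)
M(s, X) = 24 (M(s, X) = 8 - 4*(-4) = 8 + 16 = 24)
m(o, H) = 5 + H (m(o, H) = H + 5 = 5 + H)
m(5, 7)*16 + (-3 + 1)*M(1, -2) = (5 + 7)*16 + (-3 + 1)*24 = 12*16 - 2*24 = 192 - 48 = 144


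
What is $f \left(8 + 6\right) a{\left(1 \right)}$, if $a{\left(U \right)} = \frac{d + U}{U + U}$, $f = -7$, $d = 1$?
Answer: $-98$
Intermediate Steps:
$a{\left(U \right)} = \frac{1 + U}{2 U}$ ($a{\left(U \right)} = \frac{1 + U}{U + U} = \frac{1 + U}{2 U}$)
$f \left(8 + 6\right) a{\left(1 \right)} = - 7 \left(8 + 6\right) \frac{1 + 1}{2 \cdot 1} = \left(-7\right) 14 \cdot \frac{1}{2} \cdot 1 \cdot 2 = \left(-98\right) 1 = -98$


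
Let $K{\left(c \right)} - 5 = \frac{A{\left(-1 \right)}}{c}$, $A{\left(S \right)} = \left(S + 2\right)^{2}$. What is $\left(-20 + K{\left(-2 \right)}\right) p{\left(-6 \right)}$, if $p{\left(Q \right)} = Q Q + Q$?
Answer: $-465$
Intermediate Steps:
$p{\left(Q \right)} = Q + Q^{2}$ ($p{\left(Q \right)} = Q^{2} + Q = Q + Q^{2}$)
$A{\left(S \right)} = \left(2 + S\right)^{2}$
$K{\left(c \right)} = 5 + \frac{1}{c}$ ($K{\left(c \right)} = 5 + \frac{\left(2 - 1\right)^{2}}{c} = 5 + \frac{1^{2}}{c} = 5 + 1 \frac{1}{c} = 5 + \frac{1}{c}$)
$\left(-20 + K{\left(-2 \right)}\right) p{\left(-6 \right)} = \left(-20 + \left(5 + \frac{1}{-2}\right)\right) \left(- 6 \left(1 - 6\right)\right) = \left(-20 + \left(5 - \frac{1}{2}\right)\right) \left(\left(-6\right) \left(-5\right)\right) = \left(-20 + \frac{9}{2}\right) 30 = \left(- \frac{31}{2}\right) 30 = -465$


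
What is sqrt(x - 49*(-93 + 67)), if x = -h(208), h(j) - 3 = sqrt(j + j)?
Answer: sqrt(1271 - 4*sqrt(26)) ≈ 35.364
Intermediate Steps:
h(j) = 3 + sqrt(2)*sqrt(j) (h(j) = 3 + sqrt(j + j) = 3 + sqrt(2*j) = 3 + sqrt(2)*sqrt(j))
x = -3 - 4*sqrt(26) (x = -(3 + sqrt(2)*sqrt(208)) = -(3 + sqrt(2)*(4*sqrt(13))) = -(3 + 4*sqrt(26)) = -3 - 4*sqrt(26) ≈ -23.396)
sqrt(x - 49*(-93 + 67)) = sqrt((-3 - 4*sqrt(26)) - 49*(-93 + 67)) = sqrt((-3 - 4*sqrt(26)) - 49*(-26)) = sqrt((-3 - 4*sqrt(26)) + 1274) = sqrt(1271 - 4*sqrt(26))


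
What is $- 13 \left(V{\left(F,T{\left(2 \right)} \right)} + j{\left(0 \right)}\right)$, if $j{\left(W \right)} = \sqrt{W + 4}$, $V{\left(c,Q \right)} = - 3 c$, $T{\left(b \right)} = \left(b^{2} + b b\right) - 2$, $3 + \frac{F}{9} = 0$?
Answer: $-1079$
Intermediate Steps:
$F = -27$ ($F = -27 + 9 \cdot 0 = -27 + 0 = -27$)
$T{\left(b \right)} = -2 + 2 b^{2}$ ($T{\left(b \right)} = \left(b^{2} + b^{2}\right) - 2 = 2 b^{2} - 2 = -2 + 2 b^{2}$)
$j{\left(W \right)} = \sqrt{4 + W}$
$- 13 \left(V{\left(F,T{\left(2 \right)} \right)} + j{\left(0 \right)}\right) = - 13 \left(\left(-3\right) \left(-27\right) + \sqrt{4 + 0}\right) = - 13 \left(81 + \sqrt{4}\right) = - 13 \left(81 + 2\right) = \left(-13\right) 83 = -1079$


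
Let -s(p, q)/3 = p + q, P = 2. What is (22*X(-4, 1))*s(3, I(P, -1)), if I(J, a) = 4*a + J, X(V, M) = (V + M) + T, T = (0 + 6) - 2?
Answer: -66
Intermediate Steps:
T = 4 (T = 6 - 2 = 4)
X(V, M) = 4 + M + V (X(V, M) = (V + M) + 4 = (M + V) + 4 = 4 + M + V)
I(J, a) = J + 4*a
s(p, q) = -3*p - 3*q (s(p, q) = -3*(p + q) = -3*p - 3*q)
(22*X(-4, 1))*s(3, I(P, -1)) = (22*(4 + 1 - 4))*(-3*3 - 3*(2 + 4*(-1))) = (22*1)*(-9 - 3*(2 - 4)) = 22*(-9 - 3*(-2)) = 22*(-9 + 6) = 22*(-3) = -66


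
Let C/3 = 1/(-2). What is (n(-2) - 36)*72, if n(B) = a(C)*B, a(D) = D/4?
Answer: -2538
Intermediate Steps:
C = -3/2 (C = 3/(-2) = 3*(-½) = -3/2 ≈ -1.5000)
a(D) = D/4 (a(D) = D*(¼) = D/4)
n(B) = -3*B/8 (n(B) = ((¼)*(-3/2))*B = -3*B/8)
(n(-2) - 36)*72 = (-3/8*(-2) - 36)*72 = (¾ - 36)*72 = -141/4*72 = -2538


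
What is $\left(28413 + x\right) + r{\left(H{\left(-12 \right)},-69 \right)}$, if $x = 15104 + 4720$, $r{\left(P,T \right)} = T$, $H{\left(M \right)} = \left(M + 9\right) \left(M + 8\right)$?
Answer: $48168$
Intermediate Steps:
$H{\left(M \right)} = \left(8 + M\right) \left(9 + M\right)$ ($H{\left(M \right)} = \left(9 + M\right) \left(8 + M\right) = \left(8 + M\right) \left(9 + M\right)$)
$x = 19824$
$\left(28413 + x\right) + r{\left(H{\left(-12 \right)},-69 \right)} = \left(28413 + 19824\right) - 69 = 48237 - 69 = 48168$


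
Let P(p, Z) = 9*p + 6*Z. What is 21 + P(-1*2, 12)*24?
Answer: 1317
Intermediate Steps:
P(p, Z) = 6*Z + 9*p
21 + P(-1*2, 12)*24 = 21 + (6*12 + 9*(-1*2))*24 = 21 + (72 + 9*(-2))*24 = 21 + (72 - 18)*24 = 21 + 54*24 = 21 + 1296 = 1317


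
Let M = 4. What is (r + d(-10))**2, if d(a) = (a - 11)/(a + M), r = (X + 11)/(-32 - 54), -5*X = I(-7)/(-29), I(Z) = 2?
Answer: 442008576/38875225 ≈ 11.370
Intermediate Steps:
X = 2/145 (X = -2/(5*(-29)) = -2*(-1)/(5*29) = -1/5*(-2/29) = 2/145 ≈ 0.013793)
r = -1597/12470 (r = (2/145 + 11)/(-32 - 54) = (1597/145)/(-86) = (1597/145)*(-1/86) = -1597/12470 ≈ -0.12807)
d(a) = (-11 + a)/(4 + a) (d(a) = (a - 11)/(a + 4) = (-11 + a)/(4 + a))
(r + d(-10))**2 = (-1597/12470 + (-11 - 10)/(4 - 10))**2 = (-1597/12470 - 21/(-6))**2 = (-1597/12470 - 1/6*(-21))**2 = (-1597/12470 + 7/2)**2 = (21024/6235)**2 = 442008576/38875225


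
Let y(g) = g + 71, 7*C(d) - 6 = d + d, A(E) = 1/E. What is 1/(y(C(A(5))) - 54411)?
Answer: -35/1901868 ≈ -1.8403e-5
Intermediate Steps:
C(d) = 6/7 + 2*d/7 (C(d) = 6/7 + (d + d)/7 = 6/7 + (2*d)/7 = 6/7 + 2*d/7)
y(g) = 71 + g
1/(y(C(A(5))) - 54411) = 1/((71 + (6/7 + (2/7)/5)) - 54411) = 1/((71 + (6/7 + (2/7)*(1/5))) - 54411) = 1/((71 + (6/7 + 2/35)) - 54411) = 1/((71 + 32/35) - 54411) = 1/(2517/35 - 54411) = 1/(-1901868/35) = -35/1901868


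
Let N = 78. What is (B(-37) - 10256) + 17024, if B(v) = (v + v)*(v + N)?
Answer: 3734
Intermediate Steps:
B(v) = 2*v*(78 + v) (B(v) = (v + v)*(v + 78) = (2*v)*(78 + v) = 2*v*(78 + v))
(B(-37) - 10256) + 17024 = (2*(-37)*(78 - 37) - 10256) + 17024 = (2*(-37)*41 - 10256) + 17024 = (-3034 - 10256) + 17024 = -13290 + 17024 = 3734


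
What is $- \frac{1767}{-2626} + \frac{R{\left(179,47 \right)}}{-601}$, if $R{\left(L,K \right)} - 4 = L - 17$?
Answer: $\frac{626051}{1578226} \approx 0.39668$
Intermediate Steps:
$R{\left(L,K \right)} = -13 + L$ ($R{\left(L,K \right)} = 4 + \left(L - 17\right) = 4 + \left(-17 + L\right) = -13 + L$)
$- \frac{1767}{-2626} + \frac{R{\left(179,47 \right)}}{-601} = - \frac{1767}{-2626} + \frac{-13 + 179}{-601} = \left(-1767\right) \left(- \frac{1}{2626}\right) + 166 \left(- \frac{1}{601}\right) = \frac{1767}{2626} - \frac{166}{601} = \frac{626051}{1578226}$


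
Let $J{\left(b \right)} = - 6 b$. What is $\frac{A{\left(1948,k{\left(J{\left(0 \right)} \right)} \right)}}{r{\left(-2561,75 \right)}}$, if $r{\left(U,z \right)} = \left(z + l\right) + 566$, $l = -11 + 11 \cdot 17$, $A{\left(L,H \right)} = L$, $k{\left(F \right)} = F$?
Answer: $\frac{1948}{817} \approx 2.3843$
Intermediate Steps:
$l = 176$ ($l = -11 + 187 = 176$)
$r{\left(U,z \right)} = 742 + z$ ($r{\left(U,z \right)} = \left(z + 176\right) + 566 = \left(176 + z\right) + 566 = 742 + z$)
$\frac{A{\left(1948,k{\left(J{\left(0 \right)} \right)} \right)}}{r{\left(-2561,75 \right)}} = \frac{1948}{742 + 75} = \frac{1948}{817}$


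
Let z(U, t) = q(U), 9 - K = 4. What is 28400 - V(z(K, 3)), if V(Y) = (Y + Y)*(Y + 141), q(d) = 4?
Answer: 27240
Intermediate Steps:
K = 5 (K = 9 - 1*4 = 9 - 4 = 5)
z(U, t) = 4
V(Y) = 2*Y*(141 + Y) (V(Y) = (2*Y)*(141 + Y) = 2*Y*(141 + Y))
28400 - V(z(K, 3)) = 28400 - 2*4*(141 + 4) = 28400 - 2*4*145 = 28400 - 1*1160 = 28400 - 1160 = 27240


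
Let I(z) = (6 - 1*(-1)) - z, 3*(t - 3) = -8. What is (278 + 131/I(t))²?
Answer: 35438209/400 ≈ 88596.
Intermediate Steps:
t = ⅓ (t = 3 + (⅓)*(-8) = 3 - 8/3 = ⅓ ≈ 0.33333)
I(z) = 7 - z (I(z) = (6 + 1) - z = 7 - z)
(278 + 131/I(t))² = (278 + 131/(7 - 1*⅓))² = (278 + 131/(7 - ⅓))² = (278 + 131/(20/3))² = (278 + 131*(3/20))² = (278 + 393/20)² = (5953/20)² = 35438209/400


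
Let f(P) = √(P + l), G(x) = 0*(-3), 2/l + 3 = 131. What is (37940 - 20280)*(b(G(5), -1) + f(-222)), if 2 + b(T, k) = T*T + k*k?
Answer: -17660 + 4415*I*√14207/2 ≈ -17660.0 + 2.6312e+5*I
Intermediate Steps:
l = 1/64 (l = 2/(-3 + 131) = 2/128 = 2*(1/128) = 1/64 ≈ 0.015625)
G(x) = 0
b(T, k) = -2 + T² + k² (b(T, k) = -2 + (T*T + k*k) = -2 + (T² + k²) = -2 + T² + k²)
f(P) = √(1/64 + P) (f(P) = √(P + 1/64) = √(1/64 + P))
(37940 - 20280)*(b(G(5), -1) + f(-222)) = (37940 - 20280)*((-2 + 0² + (-1)²) + √(1 + 64*(-222))/8) = 17660*((-2 + 0 + 1) + √(1 - 14208)/8) = 17660*(-1 + √(-14207)/8) = 17660*(-1 + (I*√14207)/8) = 17660*(-1 + I*√14207/8) = -17660 + 4415*I*√14207/2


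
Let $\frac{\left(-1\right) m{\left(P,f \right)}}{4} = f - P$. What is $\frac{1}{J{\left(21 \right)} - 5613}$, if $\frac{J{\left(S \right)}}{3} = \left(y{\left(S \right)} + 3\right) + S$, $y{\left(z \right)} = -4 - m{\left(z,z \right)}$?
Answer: $- \frac{1}{5553} \approx -0.00018008$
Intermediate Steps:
$m{\left(P,f \right)} = - 4 f + 4 P$ ($m{\left(P,f \right)} = - 4 \left(f - P\right) = - 4 f + 4 P$)
$y{\left(z \right)} = -4$ ($y{\left(z \right)} = -4 - \left(- 4 z + 4 z\right) = -4 - 0 = -4 + 0 = -4$)
$J{\left(S \right)} = -3 + 3 S$ ($J{\left(S \right)} = 3 \left(\left(-4 + 3\right) + S\right) = 3 \left(-1 + S\right) = -3 + 3 S$)
$\frac{1}{J{\left(21 \right)} - 5613} = \frac{1}{\left(-3 + 3 \cdot 21\right) - 5613} = \frac{1}{\left(-3 + 63\right) - 5613} = \frac{1}{60 - 5613} = \frac{1}{-5553} = - \frac{1}{5553}$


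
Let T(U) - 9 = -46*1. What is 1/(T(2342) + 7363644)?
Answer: 1/7363607 ≈ 1.3580e-7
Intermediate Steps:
T(U) = -37 (T(U) = 9 - 46*1 = 9 - 46 = -37)
1/(T(2342) + 7363644) = 1/(-37 + 7363644) = 1/7363607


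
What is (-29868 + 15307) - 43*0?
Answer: -14561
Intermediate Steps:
(-29868 + 15307) - 43*0 = -14561 + 0 = -14561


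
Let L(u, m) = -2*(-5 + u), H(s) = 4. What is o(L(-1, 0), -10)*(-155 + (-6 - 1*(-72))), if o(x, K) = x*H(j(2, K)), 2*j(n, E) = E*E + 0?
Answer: -4272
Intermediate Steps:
j(n, E) = E**2/2 (j(n, E) = (E*E + 0)/2 = (E**2 + 0)/2 = E**2/2)
L(u, m) = 10 - 2*u
o(x, K) = 4*x (o(x, K) = x*4 = 4*x)
o(L(-1, 0), -10)*(-155 + (-6 - 1*(-72))) = (4*(10 - 2*(-1)))*(-155 + (-6 - 1*(-72))) = (4*(10 + 2))*(-155 + (-6 + 72)) = (4*12)*(-155 + 66) = 48*(-89) = -4272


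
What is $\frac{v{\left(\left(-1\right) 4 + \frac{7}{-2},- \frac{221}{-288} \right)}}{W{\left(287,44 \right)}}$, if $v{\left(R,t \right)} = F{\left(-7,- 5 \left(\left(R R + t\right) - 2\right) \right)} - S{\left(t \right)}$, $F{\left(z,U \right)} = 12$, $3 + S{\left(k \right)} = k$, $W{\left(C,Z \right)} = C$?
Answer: $\frac{4099}{82656} \approx 0.049591$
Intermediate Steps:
$S{\left(k \right)} = -3 + k$
$v{\left(R,t \right)} = 15 - t$ ($v{\left(R,t \right)} = 12 - \left(-3 + t\right) = 15 - t$)
$\frac{v{\left(\left(-1\right) 4 + \frac{7}{-2},- \frac{221}{-288} \right)}}{W{\left(287,44 \right)}} = \frac{15 - - \frac{221}{-288}}{287} = \left(15 - \left(-221\right) \left(- \frac{1}{288}\right)\right) \frac{1}{287} = \left(15 - \frac{221}{288}\right) \frac{1}{287} = \frac{4099}{288} \cdot \frac{1}{287} = \frac{4099}{82656}$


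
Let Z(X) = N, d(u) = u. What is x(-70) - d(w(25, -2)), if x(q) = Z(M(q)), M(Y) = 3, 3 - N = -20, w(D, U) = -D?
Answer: 48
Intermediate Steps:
N = 23 (N = 3 - 1*(-20) = 3 + 20 = 23)
Z(X) = 23
x(q) = 23
x(-70) - d(w(25, -2)) = 23 - (-1)*25 = 23 - 1*(-25) = 23 + 25 = 48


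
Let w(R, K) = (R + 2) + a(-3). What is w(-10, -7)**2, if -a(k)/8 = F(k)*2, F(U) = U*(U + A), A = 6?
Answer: 18496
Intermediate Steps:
F(U) = U*(6 + U) (F(U) = U*(U + 6) = U*(6 + U))
a(k) = -16*k*(6 + k) (a(k) = -8*k*(6 + k)*2 = -16*k*(6 + k))
w(R, K) = 146 + R (w(R, K) = (R + 2) - 16*(-3)*(6 - 3) = (2 + R) - 16*(-3)*3 = (2 + R) + 144 = 146 + R)
w(-10, -7)**2 = (146 - 10)**2 = 136**2 = 18496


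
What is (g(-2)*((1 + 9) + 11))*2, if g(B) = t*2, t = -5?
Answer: -420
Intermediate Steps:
g(B) = -10 (g(B) = -5*2 = -10)
(g(-2)*((1 + 9) + 11))*2 = -10*((1 + 9) + 11)*2 = -10*(10 + 11)*2 = -10*21*2 = -210*2 = -420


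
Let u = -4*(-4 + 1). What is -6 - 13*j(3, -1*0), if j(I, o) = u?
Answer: -162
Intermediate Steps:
u = 12 (u = -4*(-3) = 12)
j(I, o) = 12
-6 - 13*j(3, -1*0) = -6 - 13*12 = -6 - 156 = -162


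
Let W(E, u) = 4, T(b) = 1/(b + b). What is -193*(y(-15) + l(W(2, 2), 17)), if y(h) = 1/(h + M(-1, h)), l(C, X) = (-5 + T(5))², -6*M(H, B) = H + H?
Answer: -1270712/275 ≈ -4620.8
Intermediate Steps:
M(H, B) = -H/3 (M(H, B) = -(H + H)/6 = -H/3)
T(b) = 1/(2*b)
l(C, X) = 2401/100 (l(C, X) = (-5 + (½)/5)² = (-5 + (½)*(⅕))² = (-5 + ⅒)² = (-49/10)² = 2401/100)
y(h) = 1/(⅓ + h) (y(h) = 1/(h - ⅓*(-1)) = 1/(h + ⅓) = 1/(⅓ + h))
-193*(y(-15) + l(W(2, 2), 17)) = -193*(3/(1 + 3*(-15)) + 2401/100) = -193*(3/(1 - 45) + 2401/100) = -193*(3/(-44) + 2401/100) = -193*(3*(-1/44) + 2401/100) = -193*(-3/44 + 2401/100) = -193*6584/275 = -1270712/275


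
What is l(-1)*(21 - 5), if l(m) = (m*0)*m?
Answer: 0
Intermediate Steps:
l(m) = 0 (l(m) = 0*m = 0)
l(-1)*(21 - 5) = 0*(21 - 5) = 0*16 = 0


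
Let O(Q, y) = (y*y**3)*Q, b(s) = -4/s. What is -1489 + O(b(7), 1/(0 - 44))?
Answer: -9766601153/6559168 ≈ -1489.0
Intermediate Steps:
O(Q, y) = Q*y**4 (O(Q, y) = y**4*Q = Q*y**4)
-1489 + O(b(7), 1/(0 - 44)) = -1489 + (-4/7)*(1/(0 - 44))**4 = -1489 + (-4*1/7)*(1/(-44))**4 = -1489 - 4*(-1/44)**4/7 = -1489 - 4/7*1/3748096 = -1489 - 1/6559168 = -9766601153/6559168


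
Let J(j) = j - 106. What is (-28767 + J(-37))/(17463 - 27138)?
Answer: 5782/1935 ≈ 2.9881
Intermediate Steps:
J(j) = -106 + j
(-28767 + J(-37))/(17463 - 27138) = (-28767 + (-106 - 37))/(17463 - 27138) = (-28767 - 143)/(-9675) = -28910*(-1/9675) = 5782/1935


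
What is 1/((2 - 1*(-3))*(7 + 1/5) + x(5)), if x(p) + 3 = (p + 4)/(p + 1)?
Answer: 2/69 ≈ 0.028986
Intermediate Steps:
x(p) = -3 + (4 + p)/(1 + p) (x(p) = -3 + (p + 4)/(p + 1) = -3 + (4 + p)/(1 + p))
1/((2 - 1*(-3))*(7 + 1/5) + x(5)) = 1/((2 - 1*(-3))*(7 + 1/5) + (1 - 2*5)/(1 + 5)) = 1/((2 + 3)*(7 + 1/5) + (1 - 10)/6) = 1/(5*(36/5) + (1/6)*(-9)) = 1/(36 - 3/2) = 1/(69/2) = 2/69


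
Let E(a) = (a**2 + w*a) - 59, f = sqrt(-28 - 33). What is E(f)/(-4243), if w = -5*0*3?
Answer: 120/4243 ≈ 0.028282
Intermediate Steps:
w = 0 (w = 0*3 = 0)
f = I*sqrt(61) (f = sqrt(-61) = I*sqrt(61) ≈ 7.8102*I)
E(a) = -59 + a**2 (E(a) = (a**2 + 0*a) - 59 = (a**2 + 0) - 59 = a**2 - 59 = -59 + a**2)
E(f)/(-4243) = (-59 + (I*sqrt(61))**2)/(-4243) = (-59 - 61)*(-1/4243) = -120*(-1/4243) = 120/4243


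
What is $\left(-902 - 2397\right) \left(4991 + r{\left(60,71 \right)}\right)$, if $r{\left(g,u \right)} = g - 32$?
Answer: $-16557681$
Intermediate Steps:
$r{\left(g,u \right)} = -32 + g$
$\left(-902 - 2397\right) \left(4991 + r{\left(60,71 \right)}\right) = \left(-902 - 2397\right) \left(4991 + \left(-32 + 60\right)\right) = - 3299 \left(4991 + 28\right) = \left(-3299\right) 5019 = -16557681$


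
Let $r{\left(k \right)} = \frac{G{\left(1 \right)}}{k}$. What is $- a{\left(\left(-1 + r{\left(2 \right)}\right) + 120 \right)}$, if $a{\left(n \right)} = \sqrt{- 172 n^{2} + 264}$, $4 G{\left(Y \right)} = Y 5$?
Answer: $- \frac{i \sqrt{39377283}}{4} \approx - 1568.8 i$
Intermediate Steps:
$G{\left(Y \right)} = \frac{5 Y}{4}$ ($G{\left(Y \right)} = \frac{Y 5}{4} = \frac{5 Y}{4}$)
$r{\left(k \right)} = \frac{5}{4 k}$ ($r{\left(k \right)} = \frac{\frac{5}{4} \cdot 1}{k} = \frac{5}{4 k}$)
$a{\left(n \right)} = \sqrt{264 - 172 n^{2}}$
$- a{\left(\left(-1 + r{\left(2 \right)}\right) + 120 \right)} = - 2 \sqrt{66 - 43 \left(\left(-1 + \frac{5}{4 \cdot 2}\right) + 120\right)^{2}} = - 2 \sqrt{66 - 43 \left(\left(-1 + \frac{5}{4} \cdot \frac{1}{2}\right) + 120\right)^{2}} = - 2 \sqrt{66 - 43 \left(\left(-1 + \frac{5}{8}\right) + 120\right)^{2}} = - 2 \sqrt{66 - 43 \left(- \frac{3}{8} + 120\right)^{2}} = - 2 \sqrt{66 - 43 \left(\frac{957}{8}\right)^{2}} = - 2 \sqrt{66 - \frac{39381507}{64}} = - 2 \sqrt{- \frac{39377283}{64}} = - 2 \frac{i \sqrt{39377283}}{8} = - \frac{i \sqrt{39377283}}{4}$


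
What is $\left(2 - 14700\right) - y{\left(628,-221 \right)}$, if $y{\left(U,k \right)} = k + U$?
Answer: $-15105$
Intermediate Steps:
$y{\left(U,k \right)} = U + k$
$\left(2 - 14700\right) - y{\left(628,-221 \right)} = \left(2 - 14700\right) - \left(628 - 221\right) = \left(2 - 14700\right) - 407 = -14698 - 407 = -15105$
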